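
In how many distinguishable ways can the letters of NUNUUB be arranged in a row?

60

Letter multiplicities in NUNUUB: B×1, N×2, U×3.
The number of distinct arrangements is 6!/(3!·2!) = 720/12 = 60.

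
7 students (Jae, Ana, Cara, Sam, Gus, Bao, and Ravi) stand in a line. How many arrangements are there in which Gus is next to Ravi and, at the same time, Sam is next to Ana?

Treat {Gus,Ravi} as one block (2 orders) and {Sam,Ana} as another (2 orders).
That leaves 5 units to arrange: 2 × 2 × 5! = 4 × 120 = 480.

480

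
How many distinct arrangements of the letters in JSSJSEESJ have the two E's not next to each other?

There are 9!/(4!·3!·2!) = 1260 arrangements of JSSJSEESJ in total.
If the two E's are adjacent, glue them into one block, leaving 8 items to arrange: (8)!/(4!·3!) = 280 ways.
Subtracting, 1260 − 280 = 980 arrangements keep the E's apart.

980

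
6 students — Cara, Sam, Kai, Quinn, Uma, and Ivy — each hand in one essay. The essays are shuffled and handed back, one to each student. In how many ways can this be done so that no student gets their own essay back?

265

Count assignments avoiding every fixed point. For any j of the 6 students fixed to their own essay, the other 6−j can be arranged in (6−j)! ways.
By inclusion–exclusion this is Σ_{j=0}^{6} (−1)^j C(6,j)·(6−j)!.
Computing: 720 − 720 + 360 − 120 + 30 − 6 + 1 = 265.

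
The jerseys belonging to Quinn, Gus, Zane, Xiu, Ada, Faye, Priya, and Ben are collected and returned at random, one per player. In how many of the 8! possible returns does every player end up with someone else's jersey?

14833

This is the derangement count D_8: permutations of 8 items with no fixed point.
By inclusion–exclusion this is Σ_{j=0}^{8} (−1)^j C(8,j)·(8−j)!.
Computing: 40320 − 40320 + 20160 − 6720 + 1680 − 336 + 56 − 8 + 1 = 14833.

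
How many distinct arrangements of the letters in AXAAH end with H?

Fix H in the last position and arrange the remaining 4 letters.
Those 4 letters have A appearing 3 times, giving (4)!/(3!) = 4.

4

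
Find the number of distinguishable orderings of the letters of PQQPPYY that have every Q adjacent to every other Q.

Treat the 2 copies of Q as a single block. The multiset to arrange is then {QQ, P, P, P, Y, Y}, 6 items in all.
That gives (6)!/(3!·2!) = 60 arrangements.

60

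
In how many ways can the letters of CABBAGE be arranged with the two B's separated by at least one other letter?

There are 7!/(2!·2!) = 1260 arrangements of CABBAGE in total.
Arrangements with the B's together: treat BB as one letter, giving (6)!/(2!) = 360.
Hence 1260 − 360 = 900.

900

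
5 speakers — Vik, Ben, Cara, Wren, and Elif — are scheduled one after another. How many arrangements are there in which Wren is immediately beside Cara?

48

Treat {Wren, Cara} as a single unit. There are 4 units to order, and the pair itself can be ordered 2 ways.
So the count is 2·(4)! = 48.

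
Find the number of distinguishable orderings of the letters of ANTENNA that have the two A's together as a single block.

Treat the 2 copies of A as a single block. The multiset to arrange is then {AA, E, N, N, N, T}, 6 items in all.
That gives (6)!/(3!) = 120 arrangements.

120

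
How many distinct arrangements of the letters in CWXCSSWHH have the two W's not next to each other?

Total arrangements of CWXCSSWHH: 9!/(2!·2!·2!·2!) = 22680.
If the two W's are adjacent, glue them into one block, leaving 8 items to arrange: (8)!/(2!·2!·2!) = 5040 ways.
Subtracting, 22680 − 5040 = 17640 arrangements keep the W's apart.

17640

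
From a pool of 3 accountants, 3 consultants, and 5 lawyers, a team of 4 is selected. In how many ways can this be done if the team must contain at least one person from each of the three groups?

With no constraint there are C(11,4) = 330 possible selections.
Subtract selections that omit an entire group: no accountants → C(8,4) = 70; no consultants → C(8,4) = 70; no lawyers → C(6,4) = 15.
Add back selections omitting two groups (i.e. drawn from a single group): C(3,4) + C(3,4) + C(5,4) = 5.
By inclusion–exclusion: 330 − 155 + 5 = 180.

180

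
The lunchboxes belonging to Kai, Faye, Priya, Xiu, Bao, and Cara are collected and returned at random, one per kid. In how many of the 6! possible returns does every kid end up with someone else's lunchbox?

Let Aᵢ be the assignments in which kid i gets their own lunchbox. We want the size of the complement of A₁∪…∪A_6.
By inclusion–exclusion this is Σ_{j=0}^{6} (−1)^j C(6,j)·(6−j)!.
Computing: 720 − 720 + 360 − 120 + 30 − 6 + 1 = 265.

265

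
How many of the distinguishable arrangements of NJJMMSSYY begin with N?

2520

Fix N in the first position and arrange the remaining 8 letters.
Those 8 letters have J appearing twice, M appearing twice, S appearing twice, and Y appearing twice, giving (8)!/(2!·2!·2!·2!) = 2520.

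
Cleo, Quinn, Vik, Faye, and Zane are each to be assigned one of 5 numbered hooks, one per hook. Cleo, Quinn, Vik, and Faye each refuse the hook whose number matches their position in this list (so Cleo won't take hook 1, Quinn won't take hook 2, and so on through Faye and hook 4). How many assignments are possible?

Let Aᵢ (for 1 ≤ i ≤ 4) be the placements that put person i in their forbidden hook. Any j of these fix j positions, leaving (5−j)! ways to fill the rest, and there are C(4,j) ways to pick which j.
By inclusion–exclusion, the number of valid placements is Σ_{j=0}^{4} (−1)^j C(4,j)·(5−j)!.
Computing: 120 − 96 + 36 − 8 + 1 = 53.

53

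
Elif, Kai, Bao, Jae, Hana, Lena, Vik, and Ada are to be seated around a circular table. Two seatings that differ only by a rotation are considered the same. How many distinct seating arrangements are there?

Around a circle, 8 distinct people have 8!/8 = (7)! = 5040 rotationally distinct seatings.

5040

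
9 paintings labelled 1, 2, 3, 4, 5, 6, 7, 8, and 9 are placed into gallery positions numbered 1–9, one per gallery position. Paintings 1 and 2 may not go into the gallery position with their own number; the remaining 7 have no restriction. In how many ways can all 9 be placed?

Let Aᵢ (for i ∈ {1, 2}) be the placements that put painting i in its forbidden gallery position. Any j of these fix j positions, leaving (9−j)! ways to fill the rest, and there are C(2,j) ways to pick which j.
By inclusion–exclusion, the number of valid placements is Σ_{j=0}^{2} (−1)^j C(2,j)·(9−j)!.
Computing: 362880 − 80640 + 5040 = 287280.

287280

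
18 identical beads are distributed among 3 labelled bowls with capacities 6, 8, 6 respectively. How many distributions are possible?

6

Without the upper bounds there are C(20,2) = 190 ways to split 18 among 3 bowls.
Subtract solutions that violate a single cap (substitute x_i' = x_i − (cap_i+1)): x_1 ≥ 7 gives C(13,2) = 78; x_2 ≥ 9 gives C(11,2) = 55; x_3 ≥ 7 gives C(13,2) = 78. Together 211.
Add back pairs where two caps are both exceeded: 6 + 15 + 6 = 27.
By inclusion–exclusion the count is 190 − 211 + 27 = 6.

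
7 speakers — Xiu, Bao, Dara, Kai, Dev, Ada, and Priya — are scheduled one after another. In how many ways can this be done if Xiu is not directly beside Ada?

3600

There are 7! = 5040 arrangements in all. If Xiu and Ada are adjacent, merging them into one block gives 2·(6)! = 1440 arrangements.
So 5040 − 1440 = 3600 arrangements keep them apart.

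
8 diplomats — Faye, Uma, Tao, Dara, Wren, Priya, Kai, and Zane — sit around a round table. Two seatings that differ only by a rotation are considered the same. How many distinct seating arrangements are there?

Seat Faye anywhere (absorbing the rotational symmetry), then permute the other 7: (7)! = 5040.

5040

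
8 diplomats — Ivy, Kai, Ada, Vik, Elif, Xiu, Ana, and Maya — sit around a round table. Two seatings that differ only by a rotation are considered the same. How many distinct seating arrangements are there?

Fix one person's seat to break rotational symmetry; the remaining 7 people can be arranged in (7)! = 5040 ways.

5040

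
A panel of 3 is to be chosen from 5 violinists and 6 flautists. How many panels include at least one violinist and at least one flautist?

135

Total 3-person selections from all 11: C(11,3) = 165.
Subtract selections that omit an entire group: no violinists → C(6,3) = 20; no flautists → C(5,3) = 10.
Both groups omitted at once is impossible, so 165 − 30 = 135.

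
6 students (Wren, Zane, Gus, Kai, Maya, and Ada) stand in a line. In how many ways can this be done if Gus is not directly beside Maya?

480

Of the 6! = 720 arrangements, those with Gus and Maya adjacent number 2 × 5! = 240 (treat the pair as a block with 2 internal orders).
Complementary counting: 720 − 240 = 480.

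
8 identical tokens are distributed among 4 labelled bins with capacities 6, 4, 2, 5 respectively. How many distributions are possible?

Ignoring the caps, the number of non-negative solutions to x_1+…+x_4 = 8 is C(11,3) = 165.
Subtract solutions that violate a single cap (substitute x_i' = x_i − (cap_i+1)): x_1 ≥ 7 gives C(4,3) = 4; x_2 ≥ 5 gives C(6,3) = 20; x_3 ≥ 3 gives C(8,3) = 56; x_4 ≥ 6 gives C(5,3) = 10. Together 90.
Add back pairs where two caps are both exceeded: 0 + 0 + 0 + 1 + 0 + 0 = 1.
By inclusion–exclusion the count is 165 − 90 + 1 = 76.

76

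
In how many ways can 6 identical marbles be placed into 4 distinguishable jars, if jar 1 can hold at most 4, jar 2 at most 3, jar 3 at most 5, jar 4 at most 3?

Ignoring the caps, the number of non-negative solutions to x_1+…+x_4 = 6 is C(9,3) = 84.
Subtract solutions that violate a single cap (substitute x_i' = x_i − (cap_i+1)): x_1 ≥ 5 gives C(4,3) = 4; x_2 ≥ 4 gives C(5,3) = 10; x_3 ≥ 6 gives C(3,3) = 1; x_4 ≥ 4 gives C(5,3) = 10. Together 25.
No two caps can be exceeded simultaneously, so the pair terms are all 0.
By inclusion–exclusion the count is 84 − 25 + 0 = 59.

59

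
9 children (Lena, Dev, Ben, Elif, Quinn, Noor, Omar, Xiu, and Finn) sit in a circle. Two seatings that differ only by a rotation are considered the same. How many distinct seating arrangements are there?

Fix one person's seat to break rotational symmetry; the remaining 8 people can be arranged in (8)! = 40320 ways.

40320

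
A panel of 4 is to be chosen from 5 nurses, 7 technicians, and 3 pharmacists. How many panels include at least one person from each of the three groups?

630

With no constraint there are C(15,4) = 1365 possible selections.
Subtract selections that omit an entire group: no nurses → C(10,4) = 210; no technicians → C(8,4) = 70; no pharmacists → C(12,4) = 495.
Add back selections omitting two groups (i.e. drawn from a single group): C(5,4) + C(7,4) + C(3,4) = 40.
By inclusion–exclusion: 1365 − 775 + 40 = 630.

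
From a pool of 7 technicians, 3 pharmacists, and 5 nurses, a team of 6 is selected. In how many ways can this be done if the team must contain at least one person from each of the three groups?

Total 6-person selections from all 15: C(15,6) = 5005.
Selections missing a whole group: no technicians → C(8,6) = 28; no pharmacists → C(12,6) = 924; no nurses → C(10,6) = 210.
Add back selections omitting two groups (i.e. drawn from a single group): C(7,6) + C(3,6) + C(5,6) = 7.
By inclusion–exclusion: 5005 − 1162 + 7 = 3850.

3850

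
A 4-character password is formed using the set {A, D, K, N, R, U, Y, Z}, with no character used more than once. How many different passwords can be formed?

1680

This is a permutation of 4 out of 8: P(8,4) = 8!/4!.
8 × 7 × 6 × 5 = 1680.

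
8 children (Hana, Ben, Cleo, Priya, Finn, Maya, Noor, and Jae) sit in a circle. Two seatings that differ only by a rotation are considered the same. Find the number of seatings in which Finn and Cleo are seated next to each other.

1440

Treat {Finn, Cleo} as one unit (2 internal orders) and seat the resulting 7 units around the table: (6)! circular arrangements.
So 2 × (6)! = 2 × 720 = 1440.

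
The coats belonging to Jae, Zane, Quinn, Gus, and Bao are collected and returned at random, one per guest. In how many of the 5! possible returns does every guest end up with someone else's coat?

44

Let Aᵢ be the assignments in which guest i gets their own coat. We want the size of the complement of A₁∪…∪A_5.
By inclusion–exclusion this is Σ_{j=0}^{5} (−1)^j C(5,j)·(5−j)!.
Computing: 120 − 120 + 60 − 20 + 5 − 1 = 44.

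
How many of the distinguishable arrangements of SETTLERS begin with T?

1260

Fix T in the first position and arrange the remaining 7 letters.
Those 7 letters have E appearing twice and S appearing twice, giving (7)!/(2!·2!) = 1260.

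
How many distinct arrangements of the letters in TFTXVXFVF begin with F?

Fix F in the first position and arrange the remaining 8 letters.
Those 8 letters have F appearing twice, T appearing twice, V appearing twice, and X appearing twice, giving (8)!/(2!·2!·2!·2!) = 2520.

2520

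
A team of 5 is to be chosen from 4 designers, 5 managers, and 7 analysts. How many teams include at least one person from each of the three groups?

Total 5-person selections from all 16: C(16,5) = 4368.
Subtract selections that omit an entire group: no designers → C(12,5) = 792; no managers → C(11,5) = 462; no analysts → C(9,5) = 126.
Add back selections omitting two groups (i.e. drawn from a single group): C(4,5) + C(5,5) + C(7,5) = 22.
By inclusion–exclusion: 4368 − 1380 + 22 = 3010.

3010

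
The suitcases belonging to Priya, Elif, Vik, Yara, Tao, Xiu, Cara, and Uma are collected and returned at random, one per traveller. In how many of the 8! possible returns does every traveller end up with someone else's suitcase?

14833

This is the derangement count D_8: permutations of 8 items with no fixed point.
By inclusion–exclusion this is Σ_{j=0}^{8} (−1)^j C(8,j)·(8−j)!.
Computing: 40320 − 40320 + 20160 − 6720 + 1680 − 336 + 56 − 8 + 1 = 14833.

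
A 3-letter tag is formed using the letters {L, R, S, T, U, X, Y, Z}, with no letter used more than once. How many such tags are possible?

336

Choose and order 3 of the 8 symbols: the first letter has 8 options, the next 7, then 6.
8 × 7 × 6 = 336.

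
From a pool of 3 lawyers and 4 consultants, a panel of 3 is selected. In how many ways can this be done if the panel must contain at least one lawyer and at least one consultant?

Unrestricted: C(7,3) = 35 ways to pick any 3 of the 7.
Selections missing a whole group: no lawyers → C(4,3) = 4; no consultants → C(3,3) = 1.
Both groups omitted at once is impossible, so 35 − 5 = 30.

30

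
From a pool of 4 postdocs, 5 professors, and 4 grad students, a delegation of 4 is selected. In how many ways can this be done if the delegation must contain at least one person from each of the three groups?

With no constraint there are C(13,4) = 715 possible selections.
Subtract selections that omit an entire group: no postdocs → C(9,4) = 126; no professors → C(8,4) = 70; no grad students → C(9,4) = 126.
Add back selections omitting two groups (i.e. drawn from a single group): C(4,4) + C(5,4) + C(4,4) = 7.
By inclusion–exclusion: 715 − 322 + 7 = 400.

400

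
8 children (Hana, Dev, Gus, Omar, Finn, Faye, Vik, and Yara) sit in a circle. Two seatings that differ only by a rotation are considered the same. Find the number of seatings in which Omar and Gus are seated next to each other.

Treat {Omar, Gus} as one unit (2 internal orders) and seat the resulting 7 units around the table: (6)! circular arrangements.
So 2 × (6)! = 2 × 720 = 1440.

1440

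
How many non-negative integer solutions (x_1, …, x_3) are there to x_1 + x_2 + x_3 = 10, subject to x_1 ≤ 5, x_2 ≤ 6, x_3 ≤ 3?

Ignoring the caps, the number of non-negative solutions to x_1+…+x_3 = 10 is C(12,2) = 66.
Subtract solutions that violate a single cap (substitute x_i' = x_i − (cap_i+1)): x_1 ≥ 6 gives C(6,2) = 15; x_2 ≥ 7 gives C(5,2) = 10; x_3 ≥ 4 gives C(8,2) = 28. Together 53.
Add back pairs where two caps are both exceeded: 0 + 1 + 0 = 1.
By inclusion–exclusion the count is 66 − 53 + 1 = 14.

14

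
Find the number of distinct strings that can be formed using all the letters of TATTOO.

60

The 6 letters of TATTOO have repeats: O appearing twice and T appearing 3 times.
Dividing 6! = 720 by 3!·2! = 12 for the repeated letters gives 60.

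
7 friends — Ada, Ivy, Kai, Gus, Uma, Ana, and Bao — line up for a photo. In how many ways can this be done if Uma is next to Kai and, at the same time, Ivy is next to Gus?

Treat {Uma,Kai} as one block (2 orders) and {Ivy,Gus} as another (2 orders).
That leaves 5 units to arrange: 2 × 2 × 5! = 4 × 120 = 480.

480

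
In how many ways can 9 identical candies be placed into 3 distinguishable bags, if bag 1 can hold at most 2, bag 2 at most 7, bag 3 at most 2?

Without the upper bounds there are C(11,2) = 55 ways to split 9 among 3 bags.
Subtract solutions that violate a single cap (substitute x_i' = x_i − (cap_i+1)): x_1 ≥ 3 gives C(8,2) = 28; x_2 ≥ 8 gives C(3,2) = 3; x_3 ≥ 3 gives C(8,2) = 28. Together 59.
Add back pairs where two caps are both exceeded: 0 + 10 + 0 = 10.
By inclusion–exclusion the count is 55 − 59 + 10 = 6.

6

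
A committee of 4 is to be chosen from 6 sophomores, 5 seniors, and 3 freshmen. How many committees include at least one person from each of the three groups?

495

Total 4-person selections from all 14: C(14,4) = 1001.
Subtract selections that omit an entire group: no sophomores → C(8,4) = 70; no seniors → C(9,4) = 126; no freshmen → C(11,4) = 330.
Add back selections omitting two groups (i.e. drawn from a single group): C(6,4) + C(5,4) + C(3,4) = 20.
By inclusion–exclusion: 1001 − 526 + 20 = 495.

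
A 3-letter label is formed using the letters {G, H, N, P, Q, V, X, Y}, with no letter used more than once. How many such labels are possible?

With no repetition, fill the 3 letters in order: 8 choices, then 7, down to 6.
That product is 8 × 7 × 6 = 336.

336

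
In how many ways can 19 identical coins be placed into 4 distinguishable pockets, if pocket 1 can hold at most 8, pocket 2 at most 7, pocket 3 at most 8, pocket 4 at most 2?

By stars and bars, unrestricted non-negative solutions to x_1+…+x_4 = 19 number C(19+3,3) = 1540.
Subtract solutions that violate a single cap (substitute x_i' = x_i − (cap_i+1)): x_1 ≥ 9 gives C(13,3) = 286; x_2 ≥ 8 gives C(14,3) = 364; x_3 ≥ 9 gives C(13,3) = 286; x_4 ≥ 3 gives C(19,3) = 969. Together 1905.
Add back pairs where two caps are both exceeded: 10 + 4 + 120 + 10 + 165 + 120 = 429.
By inclusion–exclusion the count is 1540 − 1905 + 429 = 64.

64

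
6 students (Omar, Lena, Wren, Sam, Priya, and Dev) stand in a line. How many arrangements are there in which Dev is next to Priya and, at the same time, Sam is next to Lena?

96

Treat {Dev,Priya} as one block (2 orders) and {Sam,Lena} as another (2 orders).
That leaves 4 units to arrange: 2 × 2 × 4! = 4 × 24 = 96.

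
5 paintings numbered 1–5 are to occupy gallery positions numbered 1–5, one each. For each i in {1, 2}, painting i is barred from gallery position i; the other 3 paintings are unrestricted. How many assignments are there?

78

Let Aᵢ (for i ∈ {1, 2}) be the placements that put painting i in its forbidden gallery position. Any j of these fix j positions, leaving (5−j)! ways to fill the rest, and there are C(2,j) ways to pick which j.
By inclusion–exclusion, the number of valid placements is Σ_{j=0}^{2} (−1)^j C(2,j)·(5−j)!.
Computing: 120 − 48 + 6 = 78.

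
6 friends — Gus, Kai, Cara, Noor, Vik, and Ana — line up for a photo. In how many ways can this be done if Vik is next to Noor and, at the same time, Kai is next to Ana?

96

Treat {Vik,Noor} as one block (2 orders) and {Kai,Ana} as another (2 orders).
That leaves 4 units to arrange: 2 × 2 × 4! = 4 × 24 = 96.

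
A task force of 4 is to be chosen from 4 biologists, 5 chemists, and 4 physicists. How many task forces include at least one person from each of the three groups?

400

Total 4-person selections from all 13: C(13,4) = 715.
Subtract selections that omit an entire group: no biologists → C(9,4) = 126; no chemists → C(8,4) = 70; no physicists → C(9,4) = 126.
Add back selections omitting two groups (i.e. drawn from a single group): C(4,4) + C(5,4) + C(4,4) = 7.
By inclusion–exclusion: 715 − 322 + 7 = 400.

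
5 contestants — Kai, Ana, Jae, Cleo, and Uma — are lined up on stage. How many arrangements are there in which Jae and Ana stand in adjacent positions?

48

Glue Jae and Ana into one block (2 internal orders), leaving 4 units to arrange in a row.
So the count is 2·(4)! = 48.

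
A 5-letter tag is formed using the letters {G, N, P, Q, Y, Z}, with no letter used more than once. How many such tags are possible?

720

Choose and order 5 of the 6 symbols: the first letter has 6 options, the next 5, and so on down to 2.
That product is 6 × 5 × 4 × 3 × 2 = 720.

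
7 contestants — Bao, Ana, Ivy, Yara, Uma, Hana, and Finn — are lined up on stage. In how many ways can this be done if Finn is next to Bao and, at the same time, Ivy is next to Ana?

480

Treat {Finn,Bao} as one block (2 orders) and {Ivy,Ana} as another (2 orders).
That leaves 5 units to arrange: 2 × 2 × 5! = 4 × 120 = 480.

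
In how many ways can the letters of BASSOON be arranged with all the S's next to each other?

Treat the 2 copies of S as a single block. The multiset to arrange is then {SS, A, B, N, O, O}, 6 items in all.
That gives (6)!/(2!) = 360 arrangements.

360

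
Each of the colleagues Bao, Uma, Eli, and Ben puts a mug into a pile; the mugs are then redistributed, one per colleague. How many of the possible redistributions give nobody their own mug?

Let Aᵢ be the assignments in which colleague i gets their own mug. We want the size of the complement of A₁∪…∪A_4.
By inclusion–exclusion this is Σ_{j=0}^{4} (−1)^j C(4,j)·(4−j)!.
Computing: 24 − 24 + 12 − 4 + 1 = 9.

9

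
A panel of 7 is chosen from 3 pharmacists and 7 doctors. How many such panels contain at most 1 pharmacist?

22

Split by how many pharmacists are chosen (0 through 1).
Sum: C(3,0)·C(7,7) + C(3,1)·C(7,6) = 1 + 21 = 22.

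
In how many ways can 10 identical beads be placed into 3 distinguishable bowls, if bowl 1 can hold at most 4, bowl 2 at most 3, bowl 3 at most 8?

17

Without the upper bounds there are C(12,2) = 66 ways to split 10 among 3 bowls.
Subtract solutions that violate a single cap (substitute x_i' = x_i − (cap_i+1)): x_1 ≥ 5 gives C(7,2) = 21; x_2 ≥ 4 gives C(8,2) = 28; x_3 ≥ 9 gives C(3,2) = 3. Together 52.
Add back pairs where two caps are both exceeded: 3 + 0 + 0 = 3.
By inclusion–exclusion the count is 66 − 52 + 3 = 17.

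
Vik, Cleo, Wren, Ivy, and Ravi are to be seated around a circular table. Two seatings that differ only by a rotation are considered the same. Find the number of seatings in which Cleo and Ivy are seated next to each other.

Glue Cleo and Ivy into a block (2 internal orders). Seating 4 units around a circle gives (3)! arrangements.
So 2 × (3)! = 2 × 6 = 12.

12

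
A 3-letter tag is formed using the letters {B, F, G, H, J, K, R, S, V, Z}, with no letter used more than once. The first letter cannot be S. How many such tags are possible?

The first letter has 10−1 = 9 choices (anything except S).
The remaining 2 letters are filled from the other 9 symbols without repetition: 9 × 8 = 72.
Total: 9 × 72 = 648.

648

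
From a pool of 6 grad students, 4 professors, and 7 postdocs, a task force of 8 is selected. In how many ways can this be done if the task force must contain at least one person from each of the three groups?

22813

Unrestricted: C(17,8) = 24310 ways to pick any 8 of the 17.
Subtract selections that omit an entire group: no grad students → C(11,8) = 165; no professors → C(13,8) = 1287; no postdocs → C(10,8) = 45.
Add back selections omitting two groups (i.e. drawn from a single group): C(6,8) + C(4,8) + C(7,8) = 0.
By inclusion–exclusion: 24310 − 1497 + 0 = 22813.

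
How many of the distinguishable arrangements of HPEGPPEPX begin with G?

840

Fix G in the first position and arrange the remaining 8 letters.
Those 8 letters have E appearing twice and P appearing 4 times, giving (8)!/(4!·2!) = 840.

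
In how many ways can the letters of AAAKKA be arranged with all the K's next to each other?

Treat the 2 copies of K as a single block. The multiset to arrange is then {KK, A, A, A, A}, 5 items in all.
That gives (5)!/(4!) = 5 arrangements.

5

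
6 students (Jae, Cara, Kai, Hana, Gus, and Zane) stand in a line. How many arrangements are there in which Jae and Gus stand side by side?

Treat {Jae, Gus} as a single unit. There are 5 units to order, and the pair itself can be ordered 2 ways.
So the count is 2·(5)! = 240.

240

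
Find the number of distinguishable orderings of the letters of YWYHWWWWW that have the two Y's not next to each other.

There are 9!/(6!·2!) = 252 arrangements of YWYHWWWWW in total.
If the two Y's are adjacent, glue them into one block, leaving 8 items to arrange: (8)!/(6!) = 56 ways.
Subtracting, 252 − 56 = 196 arrangements keep the Y's apart.

196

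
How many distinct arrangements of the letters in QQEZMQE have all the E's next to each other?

Treat the 2 copies of E as a single block. The multiset to arrange is then {EE, M, Q, Q, Q, Z}, 6 items in all.
That gives (6)!/(3!) = 120 arrangements.

120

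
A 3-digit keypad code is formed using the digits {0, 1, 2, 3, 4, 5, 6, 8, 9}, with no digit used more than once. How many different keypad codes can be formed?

504

Choose and order 3 of the 9 symbols: the first digit has 9 options, the next 8, then 7.
That product is 9 × 8 × 7 = 504.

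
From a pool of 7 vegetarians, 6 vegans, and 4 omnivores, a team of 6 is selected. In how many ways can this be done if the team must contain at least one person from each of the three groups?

9996

Unrestricted: C(17,6) = 12376 ways to pick any 6 of the 17.
Subtract selections that omit an entire group: no vegetarians → C(10,6) = 210; no vegans → C(11,6) = 462; no omnivores → C(13,6) = 1716.
Add back selections omitting two groups (i.e. drawn from a single group): C(7,6) + C(6,6) + C(4,6) = 8.
By inclusion–exclusion: 12376 − 2388 + 8 = 9996.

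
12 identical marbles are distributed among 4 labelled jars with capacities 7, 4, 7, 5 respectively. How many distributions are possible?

185

By stars and bars, unrestricted non-negative solutions to x_1+…+x_4 = 12 number C(12+3,3) = 455.
Subtract solutions that violate a single cap (substitute x_i' = x_i − (cap_i+1)): x_1 ≥ 8 gives C(7,3) = 35; x_2 ≥ 5 gives C(10,3) = 120; x_3 ≥ 8 gives C(7,3) = 35; x_4 ≥ 6 gives C(9,3) = 84. Together 274.
Add back pairs where two caps are both exceeded: 0 + 0 + 0 + 0 + 4 + 0 = 4.
By inclusion–exclusion the count is 455 − 274 + 4 = 185.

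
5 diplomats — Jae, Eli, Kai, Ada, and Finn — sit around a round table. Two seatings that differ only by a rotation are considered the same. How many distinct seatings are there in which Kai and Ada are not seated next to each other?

12

All circular seatings of 5 people number (4)! = 24.
Seatings with Kai beside Ada: treat them as a block with 2 internal orders, giving 2 × (3)! = 12.
Subtracting, 24 − 12 = 12.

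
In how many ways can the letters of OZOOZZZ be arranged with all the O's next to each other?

Treat the 3 copies of O as a single block. The multiset to arrange is then {OOO, Z, Z, Z, Z}, 5 items in all.
That gives (5)!/(4!) = 5 arrangements.

5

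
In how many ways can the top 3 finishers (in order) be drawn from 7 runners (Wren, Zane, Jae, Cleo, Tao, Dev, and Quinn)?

210

This is an ordered selection of 3 from 7: P(7,3).
That gives 7 × 6 × 5 = 210.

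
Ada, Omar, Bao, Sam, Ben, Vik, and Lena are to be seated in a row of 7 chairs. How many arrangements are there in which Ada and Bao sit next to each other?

1440

Treat {Ada, Bao} as a single unit. There are 6 units to order, and the pair itself can be ordered 2 ways.
So the count is 2·(6)! = 1440.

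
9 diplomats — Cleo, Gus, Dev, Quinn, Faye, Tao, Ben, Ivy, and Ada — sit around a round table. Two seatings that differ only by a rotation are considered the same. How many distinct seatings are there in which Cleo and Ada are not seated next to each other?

30240

Without the restriction there are (8)! = 40320 seatings.
Those with Cleo next to Ada: fuse the pair into one unit and seat 8 units around a circle — 2·(7)! = 10080.
Subtracting, 40320 − 10080 = 30240.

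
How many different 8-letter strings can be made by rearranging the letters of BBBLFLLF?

560

Letter multiplicities in BBBLFLLF: B×3, F×2, L×3.
So there are 8! / (3!·3!·2!) = 560 distinguishable arrangements.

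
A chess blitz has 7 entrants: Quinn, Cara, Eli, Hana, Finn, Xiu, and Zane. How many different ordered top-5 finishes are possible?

2520

There are 7 choices for 1st place, 6 for 2nd, and so on down to 3 for position 5.
That gives 7 × 6 × 5 × 4 × 3 = 2520.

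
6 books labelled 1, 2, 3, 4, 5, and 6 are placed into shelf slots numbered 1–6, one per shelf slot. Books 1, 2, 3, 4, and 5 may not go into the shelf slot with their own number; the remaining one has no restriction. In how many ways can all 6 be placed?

309

Let Aᵢ (for 1 ≤ i ≤ 5) be the placements that put book i in its forbidden shelf slot. Any j of these fix j positions, leaving (6−j)! ways to fill the rest, and there are C(5,j) ways to pick which j.
By inclusion–exclusion, the number of valid placements is Σ_{j=0}^{5} (−1)^j C(5,j)·(6−j)!.
Computing: 720 − 600 + 240 − 60 + 10 − 1 = 309.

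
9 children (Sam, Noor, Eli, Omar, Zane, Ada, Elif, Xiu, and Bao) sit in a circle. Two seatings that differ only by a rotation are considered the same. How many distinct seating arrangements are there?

Fix one person's seat to break rotational symmetry; the remaining 8 people can be arranged in (8)! = 40320 ways.

40320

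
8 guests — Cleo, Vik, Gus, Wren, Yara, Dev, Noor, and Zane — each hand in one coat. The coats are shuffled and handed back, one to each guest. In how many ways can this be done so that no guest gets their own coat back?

14833

Let Aᵢ be the assignments in which guest i gets their own coat. We want the size of the complement of A₁∪…∪A_8.
By inclusion–exclusion this is Σ_{j=0}^{8} (−1)^j C(8,j)·(8−j)!.
Computing: 40320 − 40320 + 20160 − 6720 + 1680 − 336 + 56 − 8 + 1 = 14833.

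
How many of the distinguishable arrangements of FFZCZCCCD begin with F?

With the first slot taken by F, it remains to arrange the other 8 letters (FZCZCCCD).
Those 8 letters have C appearing 4 times and Z appearing twice, giving (8)!/(4!·2!) = 840.

840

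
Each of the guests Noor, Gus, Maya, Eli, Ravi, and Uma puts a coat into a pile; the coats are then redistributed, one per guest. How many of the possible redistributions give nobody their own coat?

265

Count assignments avoiding every fixed point. For any j of the 6 guests fixed to their own coat, the other 6−j can be arranged in (6−j)! ways.
By inclusion–exclusion this is Σ_{j=0}^{6} (−1)^j C(6,j)·(6−j)!.
Computing: 720 − 720 + 360 − 120 + 30 − 6 + 1 = 265.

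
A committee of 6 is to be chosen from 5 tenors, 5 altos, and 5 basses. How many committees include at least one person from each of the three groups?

4375

Total 6-person selections from all 15: C(15,6) = 5005.
Subtract selections that omit an entire group: no tenors → C(10,6) = 210; no altos → C(10,6) = 210; no basses → C(10,6) = 210.
Add back selections omitting two groups (i.e. drawn from a single group): C(5,6) + C(5,6) + C(5,6) = 0.
By inclusion–exclusion: 5005 − 630 + 0 = 4375.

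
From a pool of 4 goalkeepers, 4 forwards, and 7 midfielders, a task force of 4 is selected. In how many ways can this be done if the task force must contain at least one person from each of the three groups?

672

Total 4-person selections from all 15: C(15,4) = 1365.
Subtract selections that omit an entire group: no goalkeepers → C(11,4) = 330; no forwards → C(11,4) = 330; no midfielders → C(8,4) = 70.
Add back selections omitting two groups (i.e. drawn from a single group): C(4,4) + C(4,4) + C(7,4) = 37.
By inclusion–exclusion: 1365 − 730 + 37 = 672.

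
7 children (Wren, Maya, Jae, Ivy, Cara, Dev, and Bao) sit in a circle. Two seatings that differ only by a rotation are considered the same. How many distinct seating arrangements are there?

Fix one person's seat to break rotational symmetry; the remaining 6 people can be arranged in (6)! = 720 ways.

720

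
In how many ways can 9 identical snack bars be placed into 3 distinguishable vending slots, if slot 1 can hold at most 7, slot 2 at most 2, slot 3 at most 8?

By stars and bars, unrestricted non-negative solutions to x_1+…+x_3 = 9 number C(9+2,2) = 55.
Subtract solutions that violate a single cap (substitute x_i' = x_i − (cap_i+1)): x_1 ≥ 8 gives C(3,2) = 3; x_2 ≥ 3 gives C(8,2) = 28; x_3 ≥ 9 gives C(2,2) = 1. Together 32.
No two caps can be exceeded simultaneously, so the pair terms are all 0.
By inclusion–exclusion the count is 55 − 32 + 0 = 23.

23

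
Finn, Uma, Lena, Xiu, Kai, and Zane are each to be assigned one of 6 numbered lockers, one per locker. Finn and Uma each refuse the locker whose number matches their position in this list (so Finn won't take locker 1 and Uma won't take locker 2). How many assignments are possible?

Let Aᵢ (for i ∈ {1, 2}) be the placements that put person i in their forbidden locker. Any j of these fix j positions, leaving (6−j)! ways to fill the rest, and there are C(2,j) ways to pick which j.
By inclusion–exclusion, the number of valid placements is Σ_{j=0}^{2} (−1)^j C(2,j)·(6−j)!.
Computing: 720 − 240 + 24 = 504.

504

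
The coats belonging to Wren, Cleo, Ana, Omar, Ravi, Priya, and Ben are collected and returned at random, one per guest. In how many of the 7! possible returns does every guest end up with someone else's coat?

1854

Let Aᵢ be the assignments in which guest i gets their own coat. We want the size of the complement of A₁∪…∪A_7.
By inclusion–exclusion this is Σ_{j=0}^{7} (−1)^j C(7,j)·(7−j)!.
Computing: 5040 − 5040 + 2520 − 840 + 210 − 42 + 7 − 1 = 1854.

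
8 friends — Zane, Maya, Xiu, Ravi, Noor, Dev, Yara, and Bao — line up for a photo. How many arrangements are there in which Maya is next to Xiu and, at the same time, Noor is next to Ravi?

2880

Treat {Maya,Xiu} as one block (2 orders) and {Noor,Ravi} as another (2 orders).
That leaves 6 units to arrange: 2 × 2 × 6! = 4 × 720 = 2880.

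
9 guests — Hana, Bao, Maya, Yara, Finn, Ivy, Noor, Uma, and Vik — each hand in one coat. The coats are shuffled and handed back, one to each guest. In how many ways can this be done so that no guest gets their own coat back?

133496

Let Aᵢ be the assignments in which guest i gets their own coat. We want the size of the complement of A₁∪…∪A_9.
By inclusion–exclusion this is Σ_{j=0}^{9} (−1)^j C(9,j)·(9−j)!.
Computing: 362880 − 362880 + 181440 − 60480 + 15120 − 3024 + 504 − 72 + 9 − 1 = 133496.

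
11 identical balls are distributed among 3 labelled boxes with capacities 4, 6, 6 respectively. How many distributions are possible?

Without the upper bounds there are C(13,2) = 78 ways to split 11 among 3 boxes.
Subtract solutions that violate a single cap (substitute x_i' = x_i − (cap_i+1)): x_1 ≥ 5 gives C(8,2) = 28; x_2 ≥ 7 gives C(6,2) = 15; x_3 ≥ 7 gives C(6,2) = 15. Together 58.
No two caps can be exceeded simultaneously, so the pair terms are all 0.
By inclusion–exclusion the count is 78 − 58 + 0 = 20.

20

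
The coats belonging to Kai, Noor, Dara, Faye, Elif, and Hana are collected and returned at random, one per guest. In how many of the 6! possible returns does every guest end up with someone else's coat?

265

Let Aᵢ be the assignments in which guest i gets their own coat. We want the size of the complement of A₁∪…∪A_6.
By inclusion–exclusion this is Σ_{j=0}^{6} (−1)^j C(6,j)·(6−j)!.
Computing: 720 − 720 + 360 − 120 + 30 − 6 + 1 = 265.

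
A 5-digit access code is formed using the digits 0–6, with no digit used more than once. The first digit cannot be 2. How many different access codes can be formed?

The first digit has 7−1 = 6 choices (anything except 2).
The remaining 4 digits are filled from the other 6 symbols without repetition: 6 × 5 × 4 × 3 = 360.
Total: 6 × 360 = 2160.

2160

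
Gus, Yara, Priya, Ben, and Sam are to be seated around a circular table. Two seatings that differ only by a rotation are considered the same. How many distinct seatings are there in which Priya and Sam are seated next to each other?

12

Glue Priya and Sam into a block (2 internal orders). Seating 4 units around a circle gives (3)! arrangements.
So 2 × (3)! = 2 × 6 = 12.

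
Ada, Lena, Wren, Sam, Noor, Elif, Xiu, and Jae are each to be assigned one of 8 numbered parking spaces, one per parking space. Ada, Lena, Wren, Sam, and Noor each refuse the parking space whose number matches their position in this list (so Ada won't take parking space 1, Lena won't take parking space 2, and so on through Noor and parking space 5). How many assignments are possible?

21234

Let Aᵢ (for 1 ≤ i ≤ 5) be the placements that put person i in their forbidden parking space. Any j of these fix j positions, leaving (8−j)! ways to fill the rest, and there are C(5,j) ways to pick which j.
By inclusion–exclusion, the number of valid placements is Σ_{j=0}^{5} (−1)^j C(5,j)·(8−j)!.
Computing: 40320 − 25200 + 7200 − 1200 + 120 − 6 = 21234.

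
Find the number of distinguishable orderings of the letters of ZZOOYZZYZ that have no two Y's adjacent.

588

Total arrangements of ZZOOYZZYZ: 9!/(5!·2!·2!) = 756.
If the two Y's are adjacent, glue them into one block, leaving 8 items to arrange: (8)!/(5!·2!) = 168 ways.
Hence 756 − 168 = 588.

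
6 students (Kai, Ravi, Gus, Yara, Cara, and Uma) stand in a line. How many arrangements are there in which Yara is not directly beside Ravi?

480

There are 6! = 720 arrangements in all. If Yara and Ravi are adjacent, merging them into one block gives 2·(5)! = 240 arrangements.
So 720 − 240 = 480 arrangements keep them apart.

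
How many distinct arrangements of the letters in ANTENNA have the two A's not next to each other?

Total arrangements of ANTENNA: 7!/(3!·2!) = 420.
Arrangements with the A's together: treat AA as one letter, giving (6)!/(3!) = 120.
Hence 420 − 120 = 300.

300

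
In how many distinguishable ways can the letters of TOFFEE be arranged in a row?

Letter multiplicities in TOFFEE: E×2, F×2, O×1, T×1.
The number of distinct arrangements is 6!/(2!·2!) = 720/4 = 180.

180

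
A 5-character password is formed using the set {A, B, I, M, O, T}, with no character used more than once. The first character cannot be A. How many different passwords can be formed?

The first character has 6−1 = 5 choices (anything except A).
The remaining 4 characters are filled from the other 5 symbols without repetition: 5 × 4 × 3 × 2 = 120.
Total: 5 × 120 = 600.

600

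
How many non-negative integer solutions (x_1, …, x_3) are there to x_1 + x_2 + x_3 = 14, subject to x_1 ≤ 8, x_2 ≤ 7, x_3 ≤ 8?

By stars and bars, unrestricted non-negative solutions to x_1+…+x_3 = 14 number C(14+2,2) = 120.
Subtract solutions that violate a single cap (substitute x_i' = x_i − (cap_i+1)): x_1 ≥ 9 gives C(7,2) = 21; x_2 ≥ 8 gives C(8,2) = 28; x_3 ≥ 9 gives C(7,2) = 21. Together 70.
No two caps can be exceeded simultaneously, so the pair terms are all 0.
By inclusion–exclusion the count is 120 − 70 + 0 = 50.

50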